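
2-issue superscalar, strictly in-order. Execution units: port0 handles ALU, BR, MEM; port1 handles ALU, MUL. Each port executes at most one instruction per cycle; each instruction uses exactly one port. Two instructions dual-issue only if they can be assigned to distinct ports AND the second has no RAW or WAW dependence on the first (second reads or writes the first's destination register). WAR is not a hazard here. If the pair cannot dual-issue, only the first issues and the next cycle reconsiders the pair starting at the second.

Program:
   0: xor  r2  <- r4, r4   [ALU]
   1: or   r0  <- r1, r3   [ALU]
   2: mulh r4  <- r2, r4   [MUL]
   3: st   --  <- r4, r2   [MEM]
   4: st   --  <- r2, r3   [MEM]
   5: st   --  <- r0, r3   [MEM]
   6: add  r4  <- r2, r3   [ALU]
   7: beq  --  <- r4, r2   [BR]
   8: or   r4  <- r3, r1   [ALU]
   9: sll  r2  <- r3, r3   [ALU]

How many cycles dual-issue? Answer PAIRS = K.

PAIRS = 3

#0 head=0: xor.ALU;or.ALU i0&i1 dual
#1 head=2: mulh.MUL i2 RAW r4
#2 head=3: st.MEM i3 no-port MEM/MEM
#3 head=4: st.MEM i4 no-port MEM/MEM
#4 head=5: st.MEM;add.ALU i5&i6 dual
#5 head=7: beq.BR;or.ALU i7&i8 dual
#6 head=9: sll.ALU i9 tail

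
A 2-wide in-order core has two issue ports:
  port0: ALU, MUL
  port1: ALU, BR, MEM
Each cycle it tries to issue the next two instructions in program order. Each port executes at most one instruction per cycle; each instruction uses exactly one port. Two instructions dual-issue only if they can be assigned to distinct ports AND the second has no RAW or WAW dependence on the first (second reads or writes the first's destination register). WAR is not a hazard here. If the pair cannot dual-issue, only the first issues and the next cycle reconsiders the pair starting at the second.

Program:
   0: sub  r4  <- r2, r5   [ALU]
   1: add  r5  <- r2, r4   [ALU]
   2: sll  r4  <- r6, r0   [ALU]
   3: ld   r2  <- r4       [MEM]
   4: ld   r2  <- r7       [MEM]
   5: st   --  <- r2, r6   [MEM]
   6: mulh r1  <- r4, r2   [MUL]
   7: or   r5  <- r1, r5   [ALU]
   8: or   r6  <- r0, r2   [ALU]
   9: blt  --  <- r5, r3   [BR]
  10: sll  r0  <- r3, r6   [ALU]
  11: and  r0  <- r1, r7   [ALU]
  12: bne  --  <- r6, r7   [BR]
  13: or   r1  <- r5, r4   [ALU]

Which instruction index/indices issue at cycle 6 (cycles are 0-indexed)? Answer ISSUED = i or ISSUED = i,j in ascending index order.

ISSUED = 9,10

c0: i0 sub  RAW r4
c1: i1,i2 add sll  pair
c2: i3 ld  no-port MEM/MEM
c3: i4 ld  no-port MEM/MEM
c4: i5,i6 st mulh  pair
c5: i7,i8 or or  pair
c6: i9,i10 blt sll  pair
c7: i11,i12 and bne  pair
c8: i13 or  tail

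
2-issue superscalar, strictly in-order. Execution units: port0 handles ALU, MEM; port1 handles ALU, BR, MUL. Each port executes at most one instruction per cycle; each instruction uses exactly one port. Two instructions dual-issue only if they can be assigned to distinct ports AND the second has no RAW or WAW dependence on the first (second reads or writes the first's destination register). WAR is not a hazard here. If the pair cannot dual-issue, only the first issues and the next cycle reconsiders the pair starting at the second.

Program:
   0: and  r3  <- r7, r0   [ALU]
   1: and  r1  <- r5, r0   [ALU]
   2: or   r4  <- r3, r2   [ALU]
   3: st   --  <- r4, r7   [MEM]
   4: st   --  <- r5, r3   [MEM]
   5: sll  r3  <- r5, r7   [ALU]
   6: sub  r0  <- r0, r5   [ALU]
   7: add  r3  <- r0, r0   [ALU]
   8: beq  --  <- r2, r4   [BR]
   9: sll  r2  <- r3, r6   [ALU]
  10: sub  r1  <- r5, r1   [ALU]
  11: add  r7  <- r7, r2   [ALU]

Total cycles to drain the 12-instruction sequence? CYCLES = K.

CYCLES = 8

0. and.ALU and.ALU @i0/i1  | pair
1. or.ALU @i2  | RAW r4
2. st.MEM @i3  | no-port MEM/MEM
3. st.MEM sll.ALU @i4/i5  | pair
4. sub.ALU @i6  | RAW r0
5. add.ALU beq.BR @i7/i8  | pair
6. sll.ALU sub.ALU @i9/i10  | pair
7. add.ALU @i11  | tail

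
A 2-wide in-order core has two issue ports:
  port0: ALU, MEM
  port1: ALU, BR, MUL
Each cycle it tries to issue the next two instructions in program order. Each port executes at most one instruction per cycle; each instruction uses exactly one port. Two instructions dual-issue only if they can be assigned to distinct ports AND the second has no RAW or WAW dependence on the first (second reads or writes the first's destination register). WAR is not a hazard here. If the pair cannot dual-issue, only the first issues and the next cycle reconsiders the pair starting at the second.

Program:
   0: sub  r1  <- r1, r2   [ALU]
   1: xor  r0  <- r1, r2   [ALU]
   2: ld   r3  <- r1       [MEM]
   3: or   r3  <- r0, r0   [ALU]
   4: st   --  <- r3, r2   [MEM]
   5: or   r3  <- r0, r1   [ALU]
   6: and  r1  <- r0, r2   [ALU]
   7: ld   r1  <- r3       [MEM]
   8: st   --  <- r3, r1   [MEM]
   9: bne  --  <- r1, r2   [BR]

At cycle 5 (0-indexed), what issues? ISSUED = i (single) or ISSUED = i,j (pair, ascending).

ISSUED = 7

c0: i0 sub  RAW r1
c1: i1+i2 xor+ld  2-wide
c2: i3 or  RAW r3
c3: i4+i5 st+or  2-wide
c4: i6 and  WAW r1
c5: i7 ld  no-port MEM/MEM
c6: i8+i9 st+bne  2-wide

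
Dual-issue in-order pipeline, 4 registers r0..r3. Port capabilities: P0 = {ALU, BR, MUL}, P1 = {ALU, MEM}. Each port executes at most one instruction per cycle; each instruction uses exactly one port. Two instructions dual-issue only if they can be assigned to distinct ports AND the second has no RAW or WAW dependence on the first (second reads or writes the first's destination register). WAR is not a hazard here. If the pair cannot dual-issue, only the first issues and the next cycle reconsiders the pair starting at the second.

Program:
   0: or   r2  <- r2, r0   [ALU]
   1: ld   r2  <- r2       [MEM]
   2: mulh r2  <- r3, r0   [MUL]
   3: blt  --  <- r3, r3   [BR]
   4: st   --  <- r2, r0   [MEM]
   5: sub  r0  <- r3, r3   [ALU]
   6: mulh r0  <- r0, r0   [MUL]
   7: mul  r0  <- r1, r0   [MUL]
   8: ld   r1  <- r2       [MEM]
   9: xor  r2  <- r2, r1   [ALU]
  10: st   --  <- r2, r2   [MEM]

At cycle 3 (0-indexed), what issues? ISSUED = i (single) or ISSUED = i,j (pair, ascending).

ISSUED = 3,4

0. or.ALU @i0  | RAW+WAW r2
1. ld.MEM @i1  | WAW r2
2. mulh.MUL @i2  | no-port MUL/BR
3. blt.BR;st.MEM @i3&i4  | 2-wide
4. sub.ALU @i5  | RAW+WAW r0
5. mulh.MUL @i6  | no-port MUL/MUL
6. mul.MUL;ld.MEM @i7&i8  | 2-wide
7. xor.ALU @i9  | RAW r2
8. st.MEM @i10  | tail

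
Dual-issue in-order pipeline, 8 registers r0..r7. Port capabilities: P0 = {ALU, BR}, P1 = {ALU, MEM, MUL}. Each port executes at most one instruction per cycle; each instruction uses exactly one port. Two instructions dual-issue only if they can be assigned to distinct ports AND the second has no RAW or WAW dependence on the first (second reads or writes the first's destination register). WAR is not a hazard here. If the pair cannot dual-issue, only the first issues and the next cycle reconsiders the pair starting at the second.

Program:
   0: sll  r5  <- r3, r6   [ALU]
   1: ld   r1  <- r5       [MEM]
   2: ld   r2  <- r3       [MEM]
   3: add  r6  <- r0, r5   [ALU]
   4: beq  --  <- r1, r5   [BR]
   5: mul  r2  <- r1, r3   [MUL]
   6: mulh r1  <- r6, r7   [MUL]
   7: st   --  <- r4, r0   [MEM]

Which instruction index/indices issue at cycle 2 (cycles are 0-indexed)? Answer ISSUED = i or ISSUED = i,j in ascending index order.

ISSUED = 2,3

  cy0 -> i0 (sll.ALU) RAW r5
  cy1 -> i1 (ld.MEM) no-port MEM/MEM
  cy2 -> i2&i3 (ld.MEM add.ALU) dual
  cy3 -> i4&i5 (beq.BR mul.MUL) dual
  cy4 -> i6 (mulh.MUL) no-port MUL/MEM
  cy5 -> i7 (st.MEM) tail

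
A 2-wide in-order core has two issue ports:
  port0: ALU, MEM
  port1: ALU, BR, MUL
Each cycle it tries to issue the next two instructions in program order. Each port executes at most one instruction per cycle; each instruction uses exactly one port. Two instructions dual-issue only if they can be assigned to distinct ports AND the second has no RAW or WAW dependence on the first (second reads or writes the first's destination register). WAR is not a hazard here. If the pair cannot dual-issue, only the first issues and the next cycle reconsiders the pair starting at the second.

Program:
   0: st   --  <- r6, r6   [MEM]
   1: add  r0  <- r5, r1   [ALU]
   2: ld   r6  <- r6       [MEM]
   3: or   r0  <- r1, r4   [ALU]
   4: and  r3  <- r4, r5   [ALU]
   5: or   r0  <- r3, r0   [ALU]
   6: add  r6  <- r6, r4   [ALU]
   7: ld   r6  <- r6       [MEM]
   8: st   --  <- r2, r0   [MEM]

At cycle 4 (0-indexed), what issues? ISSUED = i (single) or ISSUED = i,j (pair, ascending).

#0 head=0: st.MEM/add.ALU i0+i1 2-wide
#1 head=2: ld.MEM/or.ALU i2+i3 2-wide
#2 head=4: and.ALU i4 RAW r3
#3 head=5: or.ALU/add.ALU i5+i6 2-wide
#4 head=7: ld.MEM i7 no-port MEM/MEM
#5 head=8: st.MEM i8 tail

ISSUED = 7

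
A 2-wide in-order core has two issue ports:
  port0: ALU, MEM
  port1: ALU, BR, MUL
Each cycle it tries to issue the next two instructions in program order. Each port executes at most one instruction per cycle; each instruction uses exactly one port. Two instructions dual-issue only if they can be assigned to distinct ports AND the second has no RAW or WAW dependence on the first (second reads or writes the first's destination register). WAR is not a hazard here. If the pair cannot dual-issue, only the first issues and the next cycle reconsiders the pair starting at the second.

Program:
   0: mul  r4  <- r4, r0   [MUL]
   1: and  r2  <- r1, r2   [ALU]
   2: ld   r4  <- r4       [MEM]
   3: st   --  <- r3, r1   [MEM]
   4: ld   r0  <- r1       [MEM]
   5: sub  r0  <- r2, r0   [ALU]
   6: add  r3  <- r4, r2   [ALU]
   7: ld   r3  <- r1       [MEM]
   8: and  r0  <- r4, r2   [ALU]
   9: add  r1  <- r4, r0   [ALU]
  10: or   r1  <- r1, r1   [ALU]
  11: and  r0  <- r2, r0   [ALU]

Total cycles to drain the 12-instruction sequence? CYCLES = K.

#0 head=0: mul/and i0,i1 2-wide
#1 head=2: ld i2 no-port MEM/MEM
#2 head=3: st i3 no-port MEM/MEM
#3 head=4: ld i4 RAW+WAW r0
#4 head=5: sub/add i5,i6 2-wide
#5 head=7: ld/and i7,i8 2-wide
#6 head=9: add i9 RAW+WAW r1
#7 head=10: or/and i10,i11 2-wide

CYCLES = 8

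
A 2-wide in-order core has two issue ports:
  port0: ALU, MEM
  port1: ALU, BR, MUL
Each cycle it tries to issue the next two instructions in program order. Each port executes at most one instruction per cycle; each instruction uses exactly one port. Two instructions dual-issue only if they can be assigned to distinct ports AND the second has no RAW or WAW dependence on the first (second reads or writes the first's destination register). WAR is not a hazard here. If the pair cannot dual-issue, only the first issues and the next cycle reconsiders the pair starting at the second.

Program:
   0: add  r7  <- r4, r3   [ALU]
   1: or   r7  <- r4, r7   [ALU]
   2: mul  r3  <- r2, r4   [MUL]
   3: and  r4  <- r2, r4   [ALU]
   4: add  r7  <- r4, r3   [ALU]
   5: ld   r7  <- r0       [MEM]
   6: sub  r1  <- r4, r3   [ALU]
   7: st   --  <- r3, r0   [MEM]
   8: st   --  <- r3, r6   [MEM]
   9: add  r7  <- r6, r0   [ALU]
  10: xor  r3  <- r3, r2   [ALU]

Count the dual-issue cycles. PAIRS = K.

PAIRS = 3

[0] i0  add.ALU  -- RAW+WAW r7
[1] i1&i2  or.ALU mul.MUL  -- 2-wide
[2] i3  and.ALU  -- RAW r4
[3] i4  add.ALU  -- WAW r7
[4] i5&i6  ld.MEM sub.ALU  -- 2-wide
[5] i7  st.MEM  -- no-port MEM/MEM
[6] i8&i9  st.MEM add.ALU  -- 2-wide
[7] i10  xor.ALU  -- tail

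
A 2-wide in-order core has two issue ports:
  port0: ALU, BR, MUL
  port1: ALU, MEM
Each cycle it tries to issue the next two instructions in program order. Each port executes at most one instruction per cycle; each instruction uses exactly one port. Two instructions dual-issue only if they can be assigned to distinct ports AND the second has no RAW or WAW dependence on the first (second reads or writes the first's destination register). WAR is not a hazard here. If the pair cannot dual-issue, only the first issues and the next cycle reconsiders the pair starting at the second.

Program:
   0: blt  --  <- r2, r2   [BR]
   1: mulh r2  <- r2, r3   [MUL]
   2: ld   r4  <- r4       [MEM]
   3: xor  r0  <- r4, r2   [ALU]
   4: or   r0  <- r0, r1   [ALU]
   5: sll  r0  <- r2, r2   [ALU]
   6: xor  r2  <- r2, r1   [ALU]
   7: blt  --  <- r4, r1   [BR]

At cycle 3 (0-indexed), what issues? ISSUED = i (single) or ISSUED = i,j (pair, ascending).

ISSUED = 4

  cy0 -> i0 (blt.BR) no-port BR/MUL
  cy1 -> i1&i2 (mulh.MUL/ld.MEM) 2-wide
  cy2 -> i3 (xor.ALU) RAW+WAW r0
  cy3 -> i4 (or.ALU) WAW r0
  cy4 -> i5&i6 (sll.ALU/xor.ALU) 2-wide
  cy5 -> i7 (blt.BR) tail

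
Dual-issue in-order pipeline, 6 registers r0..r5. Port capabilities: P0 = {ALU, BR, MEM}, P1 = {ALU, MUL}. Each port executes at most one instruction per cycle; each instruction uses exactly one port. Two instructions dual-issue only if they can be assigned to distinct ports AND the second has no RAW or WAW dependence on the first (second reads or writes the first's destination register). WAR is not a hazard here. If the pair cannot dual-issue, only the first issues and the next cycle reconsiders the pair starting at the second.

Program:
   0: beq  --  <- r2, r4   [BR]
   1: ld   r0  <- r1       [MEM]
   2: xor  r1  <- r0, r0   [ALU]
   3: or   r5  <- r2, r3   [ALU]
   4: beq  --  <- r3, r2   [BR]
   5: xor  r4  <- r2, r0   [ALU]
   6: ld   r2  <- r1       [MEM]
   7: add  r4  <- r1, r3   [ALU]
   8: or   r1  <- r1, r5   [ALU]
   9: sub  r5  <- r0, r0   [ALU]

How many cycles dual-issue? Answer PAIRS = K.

c0: i0 beq  no-port BR/MEM
c1: i1 ld  RAW r0
c2: i2,i3 xor;or  dual
c3: i4,i5 beq;xor  dual
c4: i6,i7 ld;add  dual
c5: i8,i9 or;sub  dual

PAIRS = 4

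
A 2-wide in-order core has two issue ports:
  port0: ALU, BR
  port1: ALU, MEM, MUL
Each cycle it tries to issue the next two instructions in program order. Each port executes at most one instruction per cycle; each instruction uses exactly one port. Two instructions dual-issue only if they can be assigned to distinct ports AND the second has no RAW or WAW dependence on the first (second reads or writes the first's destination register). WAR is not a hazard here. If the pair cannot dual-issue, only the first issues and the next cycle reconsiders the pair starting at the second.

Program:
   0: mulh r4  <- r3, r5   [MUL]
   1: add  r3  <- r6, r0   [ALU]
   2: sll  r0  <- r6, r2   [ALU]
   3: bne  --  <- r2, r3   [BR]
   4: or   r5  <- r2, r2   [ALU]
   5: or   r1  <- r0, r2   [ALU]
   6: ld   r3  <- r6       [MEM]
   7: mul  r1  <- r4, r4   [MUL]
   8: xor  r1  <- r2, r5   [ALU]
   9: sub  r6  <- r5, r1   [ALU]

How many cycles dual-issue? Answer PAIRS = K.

t=0 i0&i1:mulh.MUL;add.ALU ; 2-wide
t=1 i2&i3:sll.ALU;bne.BR ; 2-wide
t=2 i4&i5:or.ALU;or.ALU ; 2-wide
t=3 i6:ld.MEM ; no-port MEM/MUL
t=4 i7:mul.MUL ; WAW r1
t=5 i8:xor.ALU ; RAW r1
t=6 i9:sub.ALU ; tail

PAIRS = 3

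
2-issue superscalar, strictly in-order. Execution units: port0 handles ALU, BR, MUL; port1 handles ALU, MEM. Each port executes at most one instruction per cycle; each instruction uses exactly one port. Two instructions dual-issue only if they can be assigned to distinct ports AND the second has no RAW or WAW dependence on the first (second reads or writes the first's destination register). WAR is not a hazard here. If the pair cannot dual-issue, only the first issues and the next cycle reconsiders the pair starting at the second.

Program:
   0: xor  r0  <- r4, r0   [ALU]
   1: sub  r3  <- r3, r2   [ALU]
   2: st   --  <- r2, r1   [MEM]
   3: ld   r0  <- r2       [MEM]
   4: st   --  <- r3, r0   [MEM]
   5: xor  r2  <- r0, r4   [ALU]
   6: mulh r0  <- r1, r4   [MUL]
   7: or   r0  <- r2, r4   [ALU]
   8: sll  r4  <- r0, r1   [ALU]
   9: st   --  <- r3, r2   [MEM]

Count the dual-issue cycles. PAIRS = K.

[0] i0/i1  xor.ALU sub.ALU  -- pair
[1] i2  st.MEM  -- no-port MEM/MEM
[2] i3  ld.MEM  -- no-port MEM/MEM
[3] i4/i5  st.MEM xor.ALU  -- pair
[4] i6  mulh.MUL  -- WAW r0
[5] i7  or.ALU  -- RAW r0
[6] i8/i9  sll.ALU st.MEM  -- pair

PAIRS = 3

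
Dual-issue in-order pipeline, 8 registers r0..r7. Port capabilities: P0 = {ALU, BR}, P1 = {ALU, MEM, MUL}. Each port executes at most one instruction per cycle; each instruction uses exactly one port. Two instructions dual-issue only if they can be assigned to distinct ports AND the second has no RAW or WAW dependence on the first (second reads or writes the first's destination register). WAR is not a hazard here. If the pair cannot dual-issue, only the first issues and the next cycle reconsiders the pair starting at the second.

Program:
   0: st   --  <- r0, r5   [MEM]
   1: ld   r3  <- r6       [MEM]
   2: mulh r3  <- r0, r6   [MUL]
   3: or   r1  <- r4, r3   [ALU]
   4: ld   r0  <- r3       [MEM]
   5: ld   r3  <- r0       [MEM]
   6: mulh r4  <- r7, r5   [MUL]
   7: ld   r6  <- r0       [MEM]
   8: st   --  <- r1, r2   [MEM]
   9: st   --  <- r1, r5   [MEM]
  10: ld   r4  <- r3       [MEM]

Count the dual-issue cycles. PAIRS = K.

PAIRS = 1

t=0 i0:st ; no-port MEM/MEM
t=1 i1:ld ; no-port MEM/MUL
t=2 i2:mulh ; RAW r3
t=3 i3,i4:or;ld ; pair
t=4 i5:ld ; no-port MEM/MUL
t=5 i6:mulh ; no-port MUL/MEM
t=6 i7:ld ; no-port MEM/MEM
t=7 i8:st ; no-port MEM/MEM
t=8 i9:st ; no-port MEM/MEM
t=9 i10:ld ; tail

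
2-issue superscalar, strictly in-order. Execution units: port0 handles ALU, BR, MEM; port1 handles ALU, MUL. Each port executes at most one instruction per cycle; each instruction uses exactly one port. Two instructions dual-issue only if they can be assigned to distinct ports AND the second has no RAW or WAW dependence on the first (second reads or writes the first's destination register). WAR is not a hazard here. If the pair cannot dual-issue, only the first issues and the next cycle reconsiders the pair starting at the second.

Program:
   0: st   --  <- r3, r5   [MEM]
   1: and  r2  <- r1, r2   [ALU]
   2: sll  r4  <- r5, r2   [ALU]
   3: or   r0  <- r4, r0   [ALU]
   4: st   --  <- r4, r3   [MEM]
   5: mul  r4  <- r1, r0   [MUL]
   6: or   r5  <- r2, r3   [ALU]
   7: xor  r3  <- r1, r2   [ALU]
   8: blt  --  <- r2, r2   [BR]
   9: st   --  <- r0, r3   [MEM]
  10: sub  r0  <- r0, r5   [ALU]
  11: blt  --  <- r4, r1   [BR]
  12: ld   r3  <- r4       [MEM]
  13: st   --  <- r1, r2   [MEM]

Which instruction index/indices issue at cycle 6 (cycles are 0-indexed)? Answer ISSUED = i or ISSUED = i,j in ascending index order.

ISSUED = 11

c0: i0+i1 st.MEM and.ALU  pair
c1: i2 sll.ALU  RAW r4
c2: i3+i4 or.ALU st.MEM  pair
c3: i5+i6 mul.MUL or.ALU  pair
c4: i7+i8 xor.ALU blt.BR  pair
c5: i9+i10 st.MEM sub.ALU  pair
c6: i11 blt.BR  no-port BR/MEM
c7: i12 ld.MEM  no-port MEM/MEM
c8: i13 st.MEM  tail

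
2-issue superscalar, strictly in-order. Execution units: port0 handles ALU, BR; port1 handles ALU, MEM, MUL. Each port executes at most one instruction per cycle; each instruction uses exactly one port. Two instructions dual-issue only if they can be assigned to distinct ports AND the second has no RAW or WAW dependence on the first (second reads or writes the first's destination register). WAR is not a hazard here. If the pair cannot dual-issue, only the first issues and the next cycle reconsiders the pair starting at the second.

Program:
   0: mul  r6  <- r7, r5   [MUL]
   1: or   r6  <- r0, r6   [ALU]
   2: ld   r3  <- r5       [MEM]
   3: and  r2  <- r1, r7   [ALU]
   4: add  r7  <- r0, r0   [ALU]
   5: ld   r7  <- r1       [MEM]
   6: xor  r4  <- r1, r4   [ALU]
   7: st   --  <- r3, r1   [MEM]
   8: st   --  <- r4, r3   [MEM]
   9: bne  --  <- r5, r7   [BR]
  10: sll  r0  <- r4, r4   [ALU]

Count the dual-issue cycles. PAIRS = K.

PAIRS = 4

t=0 i0:mul ; RAW+WAW r6
t=1 i1/i2:or+ld ; pair
t=2 i3/i4:and+add ; pair
t=3 i5/i6:ld+xor ; pair
t=4 i7:st ; no-port MEM/MEM
t=5 i8/i9:st+bne ; pair
t=6 i10:sll ; tail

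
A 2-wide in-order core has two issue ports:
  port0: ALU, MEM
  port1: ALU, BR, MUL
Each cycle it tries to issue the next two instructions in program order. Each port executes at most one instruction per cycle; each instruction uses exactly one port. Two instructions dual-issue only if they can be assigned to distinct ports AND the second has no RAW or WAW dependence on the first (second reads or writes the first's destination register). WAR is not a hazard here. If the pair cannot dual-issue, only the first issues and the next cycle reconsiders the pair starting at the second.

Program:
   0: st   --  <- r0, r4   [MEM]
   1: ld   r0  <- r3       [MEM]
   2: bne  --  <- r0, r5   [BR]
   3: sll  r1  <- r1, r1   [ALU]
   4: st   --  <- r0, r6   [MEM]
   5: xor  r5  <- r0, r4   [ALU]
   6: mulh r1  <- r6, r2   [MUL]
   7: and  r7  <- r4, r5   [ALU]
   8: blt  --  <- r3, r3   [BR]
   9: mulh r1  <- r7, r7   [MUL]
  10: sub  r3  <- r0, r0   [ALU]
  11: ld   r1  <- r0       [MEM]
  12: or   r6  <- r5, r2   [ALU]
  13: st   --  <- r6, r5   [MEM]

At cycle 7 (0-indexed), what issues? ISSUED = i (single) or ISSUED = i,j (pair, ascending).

t=0 i0:st ; no-port MEM/MEM
t=1 i1:ld ; RAW r0
t=2 i2&i3:bne;sll ; dual
t=3 i4&i5:st;xor ; dual
t=4 i6&i7:mulh;and ; dual
t=5 i8:blt ; no-port BR/MUL
t=6 i9&i10:mulh;sub ; dual
t=7 i11&i12:ld;or ; dual
t=8 i13:st ; tail

ISSUED = 11,12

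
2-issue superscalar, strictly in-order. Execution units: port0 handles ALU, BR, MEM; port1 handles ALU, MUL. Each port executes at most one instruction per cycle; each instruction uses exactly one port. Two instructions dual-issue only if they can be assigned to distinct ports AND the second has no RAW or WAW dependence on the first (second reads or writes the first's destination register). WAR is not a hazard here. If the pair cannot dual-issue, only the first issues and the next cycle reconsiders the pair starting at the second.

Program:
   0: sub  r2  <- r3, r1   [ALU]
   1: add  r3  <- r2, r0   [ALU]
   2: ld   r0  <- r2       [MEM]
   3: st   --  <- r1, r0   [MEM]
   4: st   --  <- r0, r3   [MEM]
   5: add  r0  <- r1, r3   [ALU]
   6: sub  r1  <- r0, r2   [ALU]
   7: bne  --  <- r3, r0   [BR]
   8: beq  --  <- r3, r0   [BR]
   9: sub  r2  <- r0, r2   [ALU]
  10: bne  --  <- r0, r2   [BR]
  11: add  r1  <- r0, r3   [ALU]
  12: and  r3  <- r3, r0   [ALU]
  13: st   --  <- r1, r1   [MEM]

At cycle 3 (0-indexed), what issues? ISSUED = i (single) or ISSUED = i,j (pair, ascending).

ISSUED = 4,5

0. sub @i0  | RAW r2
1. add;ld @i1,i2  | 2-wide
2. st @i3  | no-port MEM/MEM
3. st;add @i4,i5  | 2-wide
4. sub;bne @i6,i7  | 2-wide
5. beq;sub @i8,i9  | 2-wide
6. bne;add @i10,i11  | 2-wide
7. and;st @i12,i13  | 2-wide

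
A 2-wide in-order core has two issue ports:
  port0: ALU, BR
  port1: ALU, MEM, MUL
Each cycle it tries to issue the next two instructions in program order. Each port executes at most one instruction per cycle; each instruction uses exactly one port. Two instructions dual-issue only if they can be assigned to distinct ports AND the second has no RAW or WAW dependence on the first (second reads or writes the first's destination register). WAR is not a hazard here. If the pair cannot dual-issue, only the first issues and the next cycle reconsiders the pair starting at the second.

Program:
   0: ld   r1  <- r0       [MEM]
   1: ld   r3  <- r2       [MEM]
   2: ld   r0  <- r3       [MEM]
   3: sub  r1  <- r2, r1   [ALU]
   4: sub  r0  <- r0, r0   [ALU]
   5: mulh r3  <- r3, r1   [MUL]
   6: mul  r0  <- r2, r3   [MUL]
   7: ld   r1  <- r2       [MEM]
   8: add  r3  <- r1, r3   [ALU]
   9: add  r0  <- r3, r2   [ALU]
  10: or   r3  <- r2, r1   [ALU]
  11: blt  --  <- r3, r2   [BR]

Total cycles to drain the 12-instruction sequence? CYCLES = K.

CYCLES = 9

[0] i0  ld.MEM  -- no-port MEM/MEM
[1] i1  ld.MEM  -- no-port MEM/MEM
[2] i2+i3  ld.MEM;sub.ALU  -- pair
[3] i4+i5  sub.ALU;mulh.MUL  -- pair
[4] i6  mul.MUL  -- no-port MUL/MEM
[5] i7  ld.MEM  -- RAW r1
[6] i8  add.ALU  -- RAW r3
[7] i9+i10  add.ALU;or.ALU  -- pair
[8] i11  blt.BR  -- tail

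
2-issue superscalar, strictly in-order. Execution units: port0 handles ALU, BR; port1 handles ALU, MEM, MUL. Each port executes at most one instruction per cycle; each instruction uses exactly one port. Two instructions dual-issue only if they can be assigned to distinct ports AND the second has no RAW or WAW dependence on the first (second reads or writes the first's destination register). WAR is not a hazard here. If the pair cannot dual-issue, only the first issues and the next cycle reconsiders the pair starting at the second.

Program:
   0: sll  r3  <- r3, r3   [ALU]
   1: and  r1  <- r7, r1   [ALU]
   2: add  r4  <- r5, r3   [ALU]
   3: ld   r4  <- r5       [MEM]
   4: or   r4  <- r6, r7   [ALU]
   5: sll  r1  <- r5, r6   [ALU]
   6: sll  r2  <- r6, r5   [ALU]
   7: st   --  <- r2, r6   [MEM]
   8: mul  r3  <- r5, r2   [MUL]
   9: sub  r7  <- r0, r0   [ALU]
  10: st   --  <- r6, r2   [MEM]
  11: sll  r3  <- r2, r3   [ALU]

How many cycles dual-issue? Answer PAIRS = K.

#0 head=0: sll;and i0,i1 2-wide
#1 head=2: add i2 WAW r4
#2 head=3: ld i3 WAW r4
#3 head=4: or;sll i4,i5 2-wide
#4 head=6: sll i6 RAW r2
#5 head=7: st i7 no-port MEM/MUL
#6 head=8: mul;sub i8,i9 2-wide
#7 head=10: st;sll i10,i11 2-wide

PAIRS = 4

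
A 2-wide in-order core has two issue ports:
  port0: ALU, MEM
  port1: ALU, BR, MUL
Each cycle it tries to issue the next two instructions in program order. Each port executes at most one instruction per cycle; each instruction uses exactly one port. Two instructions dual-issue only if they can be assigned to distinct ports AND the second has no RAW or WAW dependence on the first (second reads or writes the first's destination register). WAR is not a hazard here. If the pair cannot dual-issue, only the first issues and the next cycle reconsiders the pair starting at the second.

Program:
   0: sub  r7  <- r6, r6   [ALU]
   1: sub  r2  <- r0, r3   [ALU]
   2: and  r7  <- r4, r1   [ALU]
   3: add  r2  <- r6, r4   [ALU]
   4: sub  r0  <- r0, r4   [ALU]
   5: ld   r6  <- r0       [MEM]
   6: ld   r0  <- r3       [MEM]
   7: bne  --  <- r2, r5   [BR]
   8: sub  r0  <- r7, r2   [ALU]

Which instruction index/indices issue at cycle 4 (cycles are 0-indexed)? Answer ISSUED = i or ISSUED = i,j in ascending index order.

t=0 i0,i1:sub.ALU+sub.ALU ; 2-wide
t=1 i2,i3:and.ALU+add.ALU ; 2-wide
t=2 i4:sub.ALU ; RAW r0
t=3 i5:ld.MEM ; no-port MEM/MEM
t=4 i6,i7:ld.MEM+bne.BR ; 2-wide
t=5 i8:sub.ALU ; tail

ISSUED = 6,7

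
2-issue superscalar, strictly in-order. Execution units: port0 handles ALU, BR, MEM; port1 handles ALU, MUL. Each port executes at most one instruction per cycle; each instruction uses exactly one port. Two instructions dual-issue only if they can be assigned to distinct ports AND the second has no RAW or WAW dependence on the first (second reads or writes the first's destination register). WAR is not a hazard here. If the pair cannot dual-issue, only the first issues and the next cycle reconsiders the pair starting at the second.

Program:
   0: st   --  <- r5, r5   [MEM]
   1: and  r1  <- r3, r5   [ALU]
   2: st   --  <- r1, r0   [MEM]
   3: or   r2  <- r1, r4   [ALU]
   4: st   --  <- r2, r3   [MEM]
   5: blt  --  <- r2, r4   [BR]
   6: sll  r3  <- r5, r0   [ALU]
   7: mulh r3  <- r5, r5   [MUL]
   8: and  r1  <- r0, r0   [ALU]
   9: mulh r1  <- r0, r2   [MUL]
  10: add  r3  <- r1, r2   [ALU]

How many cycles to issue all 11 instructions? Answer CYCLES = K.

0. st/and @i0+i1  | dual
1. st/or @i2+i3  | dual
2. st @i4  | no-port MEM/BR
3. blt/sll @i5+i6  | dual
4. mulh/and @i7+i8  | dual
5. mulh @i9  | RAW r1
6. add @i10  | tail

CYCLES = 7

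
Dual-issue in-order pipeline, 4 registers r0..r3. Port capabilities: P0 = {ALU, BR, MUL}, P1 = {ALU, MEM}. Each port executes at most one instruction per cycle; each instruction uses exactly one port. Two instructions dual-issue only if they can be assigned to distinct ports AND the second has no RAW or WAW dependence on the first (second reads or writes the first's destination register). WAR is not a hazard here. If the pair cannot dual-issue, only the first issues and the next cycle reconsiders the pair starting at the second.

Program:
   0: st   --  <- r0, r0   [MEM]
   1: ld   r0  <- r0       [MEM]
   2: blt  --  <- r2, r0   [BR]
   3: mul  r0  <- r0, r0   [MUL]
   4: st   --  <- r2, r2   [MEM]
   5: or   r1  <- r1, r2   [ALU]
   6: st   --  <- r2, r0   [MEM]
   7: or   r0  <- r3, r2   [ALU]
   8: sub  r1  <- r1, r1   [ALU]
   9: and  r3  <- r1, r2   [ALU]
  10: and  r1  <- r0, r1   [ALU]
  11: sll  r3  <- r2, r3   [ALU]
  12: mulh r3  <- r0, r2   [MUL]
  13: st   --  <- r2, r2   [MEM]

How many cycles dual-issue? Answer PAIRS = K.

PAIRS = 5

0. st @i0  | no-port MEM/MEM
1. ld @i1  | RAW r0
2. blt @i2  | no-port BR/MUL
3. mul+st @i3,i4  | pair
4. or+st @i5,i6  | pair
5. or+sub @i7,i8  | pair
6. and+and @i9,i10  | pair
7. sll @i11  | WAW r3
8. mulh+st @i12,i13  | pair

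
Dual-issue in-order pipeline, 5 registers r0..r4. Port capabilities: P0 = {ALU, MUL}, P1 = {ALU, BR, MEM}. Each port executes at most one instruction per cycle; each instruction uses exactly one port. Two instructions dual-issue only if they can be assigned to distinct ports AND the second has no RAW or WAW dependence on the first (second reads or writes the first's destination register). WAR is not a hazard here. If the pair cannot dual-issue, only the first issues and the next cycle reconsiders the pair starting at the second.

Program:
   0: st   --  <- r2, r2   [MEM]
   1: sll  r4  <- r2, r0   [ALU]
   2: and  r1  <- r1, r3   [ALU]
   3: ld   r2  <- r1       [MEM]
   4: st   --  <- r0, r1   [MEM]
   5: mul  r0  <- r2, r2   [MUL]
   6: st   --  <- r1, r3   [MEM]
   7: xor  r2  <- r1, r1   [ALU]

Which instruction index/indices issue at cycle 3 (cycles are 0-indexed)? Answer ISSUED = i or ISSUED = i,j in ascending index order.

#0 head=0: st;sll i0+i1 pair
#1 head=2: and i2 RAW r1
#2 head=3: ld i3 no-port MEM/MEM
#3 head=4: st;mul i4+i5 pair
#4 head=6: st;xor i6+i7 pair

ISSUED = 4,5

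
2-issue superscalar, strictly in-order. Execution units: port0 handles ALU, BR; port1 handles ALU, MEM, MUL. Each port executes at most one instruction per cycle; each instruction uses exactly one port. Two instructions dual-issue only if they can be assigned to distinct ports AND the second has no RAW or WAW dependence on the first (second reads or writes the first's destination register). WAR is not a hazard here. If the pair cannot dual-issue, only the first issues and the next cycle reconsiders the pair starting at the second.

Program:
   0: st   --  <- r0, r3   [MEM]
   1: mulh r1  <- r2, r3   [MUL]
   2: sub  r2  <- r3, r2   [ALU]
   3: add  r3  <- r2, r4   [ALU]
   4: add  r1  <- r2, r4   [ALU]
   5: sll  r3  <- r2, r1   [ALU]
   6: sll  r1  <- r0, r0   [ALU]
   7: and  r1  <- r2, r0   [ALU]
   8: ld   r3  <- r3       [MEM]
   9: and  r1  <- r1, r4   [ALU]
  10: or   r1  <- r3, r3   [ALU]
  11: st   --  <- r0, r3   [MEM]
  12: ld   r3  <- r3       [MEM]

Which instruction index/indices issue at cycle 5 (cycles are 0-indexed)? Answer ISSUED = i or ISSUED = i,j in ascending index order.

ISSUED = 9

t=0 i0:st.MEM ; no-port MEM/MUL
t=1 i1/i2:mulh.MUL+sub.ALU ; pair
t=2 i3/i4:add.ALU+add.ALU ; pair
t=3 i5/i6:sll.ALU+sll.ALU ; pair
t=4 i7/i8:and.ALU+ld.MEM ; pair
t=5 i9:and.ALU ; WAW r1
t=6 i10/i11:or.ALU+st.MEM ; pair
t=7 i12:ld.MEM ; tail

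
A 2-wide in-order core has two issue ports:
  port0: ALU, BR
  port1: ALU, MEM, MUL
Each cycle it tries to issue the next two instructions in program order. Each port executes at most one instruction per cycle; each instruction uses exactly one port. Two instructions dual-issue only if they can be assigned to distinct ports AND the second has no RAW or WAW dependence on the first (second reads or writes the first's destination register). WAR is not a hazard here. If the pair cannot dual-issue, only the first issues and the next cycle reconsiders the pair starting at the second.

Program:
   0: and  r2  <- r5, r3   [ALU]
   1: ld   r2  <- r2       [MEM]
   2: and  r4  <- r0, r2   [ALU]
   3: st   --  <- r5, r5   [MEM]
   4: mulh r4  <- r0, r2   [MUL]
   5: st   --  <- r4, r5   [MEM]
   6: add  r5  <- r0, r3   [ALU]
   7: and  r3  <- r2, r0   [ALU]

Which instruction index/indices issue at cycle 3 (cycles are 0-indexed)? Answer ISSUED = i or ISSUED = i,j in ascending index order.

  cy0 -> i0 (and.ALU) RAW+WAW r2
  cy1 -> i1 (ld.MEM) RAW r2
  cy2 -> i2+i3 (and.ALU;st.MEM) dual
  cy3 -> i4 (mulh.MUL) no-port MUL/MEM
  cy4 -> i5+i6 (st.MEM;add.ALU) dual
  cy5 -> i7 (and.ALU) tail

ISSUED = 4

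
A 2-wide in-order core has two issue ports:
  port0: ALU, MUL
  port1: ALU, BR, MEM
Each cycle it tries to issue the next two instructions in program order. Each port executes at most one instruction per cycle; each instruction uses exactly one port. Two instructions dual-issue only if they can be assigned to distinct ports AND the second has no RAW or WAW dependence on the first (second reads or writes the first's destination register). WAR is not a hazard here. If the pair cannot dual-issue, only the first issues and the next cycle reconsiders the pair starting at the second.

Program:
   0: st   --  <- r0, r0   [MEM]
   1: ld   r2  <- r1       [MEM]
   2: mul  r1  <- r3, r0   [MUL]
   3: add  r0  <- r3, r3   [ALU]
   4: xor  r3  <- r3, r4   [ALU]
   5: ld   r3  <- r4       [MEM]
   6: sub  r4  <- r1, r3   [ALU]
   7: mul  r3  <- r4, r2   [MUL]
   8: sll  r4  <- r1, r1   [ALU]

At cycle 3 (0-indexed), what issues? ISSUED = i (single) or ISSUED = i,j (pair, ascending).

ISSUED = 5

  cy0 -> i0 (st) no-port MEM/MEM
  cy1 -> i1+i2 (ld mul) dual
  cy2 -> i3+i4 (add xor) dual
  cy3 -> i5 (ld) RAW r3
  cy4 -> i6 (sub) RAW r4
  cy5 -> i7+i8 (mul sll) dual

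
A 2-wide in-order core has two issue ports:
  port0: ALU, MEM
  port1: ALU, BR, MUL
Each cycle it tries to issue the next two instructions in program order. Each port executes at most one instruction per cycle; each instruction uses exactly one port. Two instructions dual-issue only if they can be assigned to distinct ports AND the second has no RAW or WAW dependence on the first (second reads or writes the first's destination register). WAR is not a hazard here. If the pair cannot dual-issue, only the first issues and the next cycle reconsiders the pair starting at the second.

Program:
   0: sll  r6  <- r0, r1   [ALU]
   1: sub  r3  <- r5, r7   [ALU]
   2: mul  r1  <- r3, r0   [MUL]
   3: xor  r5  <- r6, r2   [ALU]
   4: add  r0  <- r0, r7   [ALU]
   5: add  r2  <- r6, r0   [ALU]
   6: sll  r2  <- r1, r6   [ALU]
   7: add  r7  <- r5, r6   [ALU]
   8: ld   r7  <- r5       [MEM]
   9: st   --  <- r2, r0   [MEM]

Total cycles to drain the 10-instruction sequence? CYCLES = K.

CYCLES = 7

  cy0 -> i0/i1 (sll.ALU sub.ALU) 2-wide
  cy1 -> i2/i3 (mul.MUL xor.ALU) 2-wide
  cy2 -> i4 (add.ALU) RAW r0
  cy3 -> i5 (add.ALU) WAW r2
  cy4 -> i6/i7 (sll.ALU add.ALU) 2-wide
  cy5 -> i8 (ld.MEM) no-port MEM/MEM
  cy6 -> i9 (st.MEM) tail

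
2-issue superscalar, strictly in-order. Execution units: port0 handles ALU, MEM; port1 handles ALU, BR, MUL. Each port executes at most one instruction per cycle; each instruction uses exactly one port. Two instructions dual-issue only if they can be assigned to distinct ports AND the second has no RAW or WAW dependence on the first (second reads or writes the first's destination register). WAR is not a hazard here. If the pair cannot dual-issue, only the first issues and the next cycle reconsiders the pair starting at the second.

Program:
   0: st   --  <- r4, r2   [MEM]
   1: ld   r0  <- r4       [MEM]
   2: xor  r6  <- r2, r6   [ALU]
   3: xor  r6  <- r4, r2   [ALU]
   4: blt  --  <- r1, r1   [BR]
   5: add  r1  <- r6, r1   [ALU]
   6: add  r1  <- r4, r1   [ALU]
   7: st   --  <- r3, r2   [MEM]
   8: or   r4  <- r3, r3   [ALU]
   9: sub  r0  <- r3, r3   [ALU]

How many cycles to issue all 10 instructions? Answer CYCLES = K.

  cy0 -> i0 (st) no-port MEM/MEM
  cy1 -> i1,i2 (ld;xor) pair
  cy2 -> i3,i4 (xor;blt) pair
  cy3 -> i5 (add) RAW+WAW r1
  cy4 -> i6,i7 (add;st) pair
  cy5 -> i8,i9 (or;sub) pair

CYCLES = 6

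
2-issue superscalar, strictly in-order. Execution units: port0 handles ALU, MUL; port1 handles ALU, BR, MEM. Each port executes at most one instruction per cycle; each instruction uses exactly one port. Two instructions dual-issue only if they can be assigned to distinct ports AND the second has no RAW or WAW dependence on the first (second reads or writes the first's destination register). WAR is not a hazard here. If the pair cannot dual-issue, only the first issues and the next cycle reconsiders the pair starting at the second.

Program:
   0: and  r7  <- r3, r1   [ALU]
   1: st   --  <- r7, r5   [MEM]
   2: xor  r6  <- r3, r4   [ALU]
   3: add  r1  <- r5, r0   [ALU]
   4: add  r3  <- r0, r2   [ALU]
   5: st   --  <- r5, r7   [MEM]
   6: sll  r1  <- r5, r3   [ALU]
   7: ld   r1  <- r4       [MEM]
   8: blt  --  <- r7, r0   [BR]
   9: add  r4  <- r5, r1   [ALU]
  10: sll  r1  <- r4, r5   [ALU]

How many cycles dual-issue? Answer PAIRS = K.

PAIRS = 4

  cy0 -> i0 (and) RAW r7
  cy1 -> i1,i2 (st/xor) 2-wide
  cy2 -> i3,i4 (add/add) 2-wide
  cy3 -> i5,i6 (st/sll) 2-wide
  cy4 -> i7 (ld) no-port MEM/BR
  cy5 -> i8,i9 (blt/add) 2-wide
  cy6 -> i10 (sll) tail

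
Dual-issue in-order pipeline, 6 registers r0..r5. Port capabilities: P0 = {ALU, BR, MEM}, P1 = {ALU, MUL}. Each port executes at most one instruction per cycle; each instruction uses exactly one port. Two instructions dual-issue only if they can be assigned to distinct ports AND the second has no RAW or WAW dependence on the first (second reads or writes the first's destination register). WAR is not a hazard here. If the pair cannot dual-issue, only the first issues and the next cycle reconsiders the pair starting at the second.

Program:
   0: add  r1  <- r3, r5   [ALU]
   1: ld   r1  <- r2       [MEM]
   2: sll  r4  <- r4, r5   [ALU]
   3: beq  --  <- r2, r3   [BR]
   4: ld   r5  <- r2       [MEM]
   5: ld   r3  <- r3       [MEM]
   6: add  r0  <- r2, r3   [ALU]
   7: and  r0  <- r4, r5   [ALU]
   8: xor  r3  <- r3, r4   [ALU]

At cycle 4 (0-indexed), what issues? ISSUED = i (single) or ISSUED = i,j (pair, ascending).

0. add @i0  | WAW r1
1. ld;sll @i1,i2  | pair
2. beq @i3  | no-port BR/MEM
3. ld @i4  | no-port MEM/MEM
4. ld @i5  | RAW r3
5. add @i6  | WAW r0
6. and;xor @i7,i8  | pair

ISSUED = 5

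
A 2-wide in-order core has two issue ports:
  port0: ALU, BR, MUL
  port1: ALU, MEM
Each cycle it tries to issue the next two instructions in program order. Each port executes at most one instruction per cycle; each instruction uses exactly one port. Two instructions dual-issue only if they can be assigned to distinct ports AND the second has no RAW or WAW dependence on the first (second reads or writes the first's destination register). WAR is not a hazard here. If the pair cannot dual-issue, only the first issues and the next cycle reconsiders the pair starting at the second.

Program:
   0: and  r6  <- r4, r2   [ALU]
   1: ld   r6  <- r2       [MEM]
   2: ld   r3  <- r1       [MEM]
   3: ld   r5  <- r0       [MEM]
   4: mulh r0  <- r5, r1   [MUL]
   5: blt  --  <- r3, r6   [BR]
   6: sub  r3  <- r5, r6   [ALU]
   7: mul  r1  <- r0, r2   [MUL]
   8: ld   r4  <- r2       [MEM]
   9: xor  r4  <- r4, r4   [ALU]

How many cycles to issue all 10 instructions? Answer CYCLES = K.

CYCLES = 8

c0: i0 and  WAW r6
c1: i1 ld  no-port MEM/MEM
c2: i2 ld  no-port MEM/MEM
c3: i3 ld  RAW r5
c4: i4 mulh  no-port MUL/BR
c5: i5,i6 blt sub  dual
c6: i7,i8 mul ld  dual
c7: i9 xor  tail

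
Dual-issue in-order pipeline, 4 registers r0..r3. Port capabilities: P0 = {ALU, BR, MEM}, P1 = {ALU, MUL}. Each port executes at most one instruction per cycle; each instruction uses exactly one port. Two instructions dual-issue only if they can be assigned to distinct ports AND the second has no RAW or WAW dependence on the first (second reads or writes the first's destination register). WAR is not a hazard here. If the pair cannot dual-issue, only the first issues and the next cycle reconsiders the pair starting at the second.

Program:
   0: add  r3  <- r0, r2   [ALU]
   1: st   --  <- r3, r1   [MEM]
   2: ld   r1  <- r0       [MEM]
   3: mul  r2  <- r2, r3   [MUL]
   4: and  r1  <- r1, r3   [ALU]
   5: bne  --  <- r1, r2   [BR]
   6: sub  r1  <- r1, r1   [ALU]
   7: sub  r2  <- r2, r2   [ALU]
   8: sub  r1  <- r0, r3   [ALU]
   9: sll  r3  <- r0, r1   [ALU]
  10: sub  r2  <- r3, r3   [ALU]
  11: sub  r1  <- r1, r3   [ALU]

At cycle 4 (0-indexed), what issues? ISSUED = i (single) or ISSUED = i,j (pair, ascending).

t=0 i0:add.ALU ; RAW r3
t=1 i1:st.MEM ; no-port MEM/MEM
t=2 i2&i3:ld.MEM+mul.MUL ; 2-wide
t=3 i4:and.ALU ; RAW r1
t=4 i5&i6:bne.BR+sub.ALU ; 2-wide
t=5 i7&i8:sub.ALU+sub.ALU ; 2-wide
t=6 i9:sll.ALU ; RAW r3
t=7 i10&i11:sub.ALU+sub.ALU ; 2-wide

ISSUED = 5,6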